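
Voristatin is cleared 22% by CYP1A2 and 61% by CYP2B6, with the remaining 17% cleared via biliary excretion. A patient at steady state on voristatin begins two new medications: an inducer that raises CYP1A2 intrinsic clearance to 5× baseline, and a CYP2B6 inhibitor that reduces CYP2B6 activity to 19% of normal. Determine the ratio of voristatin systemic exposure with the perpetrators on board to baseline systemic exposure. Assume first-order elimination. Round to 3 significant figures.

0.722

CYP1A2: 0.22 × 5 = 1.1
CYP2B6: 0.61 × 0.19 = 0.1159
Other: 0.17 (unchanged)
CL_new/CL_old = 1.1 + 0.1159 + 0.17 = 1.3859.
Systemic exposure ∝ 1/CL: fold-change = 1 / 1.3859 = 0.722.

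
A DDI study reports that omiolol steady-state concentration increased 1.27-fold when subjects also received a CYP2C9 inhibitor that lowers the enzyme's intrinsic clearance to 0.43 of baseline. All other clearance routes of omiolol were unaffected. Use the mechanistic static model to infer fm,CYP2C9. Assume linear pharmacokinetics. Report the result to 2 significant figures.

Write x for the fraction cleared via CYP2C9. The observed steady-state concentration change means clearance fell to 1/1.27 = 0.7874 of baseline.
Only the CYP2C9 route changed, so 0.7874 = x·0.43 + (1 − x), giving x = 0.37.

0.37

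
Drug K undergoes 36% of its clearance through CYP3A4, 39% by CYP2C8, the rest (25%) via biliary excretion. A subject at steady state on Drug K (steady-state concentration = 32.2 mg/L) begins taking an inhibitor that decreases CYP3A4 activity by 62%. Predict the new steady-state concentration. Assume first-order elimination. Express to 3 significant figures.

CYP3A4: 0.36 × 0.38 = 0.1368
CYP2C8: 0.39 (unchanged)
Other: 0.25 (unchanged)
Relative clearance = 0.1368 + 0.39 + 0.25 = 0.7768.
Steady-state concentration ∝ 1/CL, so new value = 32.2 / 0.7768 = 41.5 mg/L.

41.5 mg/L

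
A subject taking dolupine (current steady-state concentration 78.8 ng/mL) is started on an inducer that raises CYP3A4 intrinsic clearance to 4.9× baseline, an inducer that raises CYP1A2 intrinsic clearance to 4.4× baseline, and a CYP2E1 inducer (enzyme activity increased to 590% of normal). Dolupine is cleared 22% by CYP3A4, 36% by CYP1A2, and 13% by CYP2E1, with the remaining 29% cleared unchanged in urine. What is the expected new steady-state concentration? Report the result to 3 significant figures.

21.2 ng/mL

The CYP3A4 pathway (22% of clearance) rises to 4.9× activity: 0.22 × 4.9 = 1.078.
The CYP1A2 pathway (36% of clearance) rises to 4.4× activity: 0.36 × 4.4 = 1.584.
The CYP2E1 pathway (13% of clearance) increases to 5.9× activity: 0.13 × 5.9 = 0.767.
The remaining 29% of clearance is unaffected.
New clearance relative to baseline: 1.078 + 1.584 + 0.767 + 0.29 = 3.719.
Dividing the baseline by the relative clearance: 78.8 / 3.719 = 21.2 ng/mL.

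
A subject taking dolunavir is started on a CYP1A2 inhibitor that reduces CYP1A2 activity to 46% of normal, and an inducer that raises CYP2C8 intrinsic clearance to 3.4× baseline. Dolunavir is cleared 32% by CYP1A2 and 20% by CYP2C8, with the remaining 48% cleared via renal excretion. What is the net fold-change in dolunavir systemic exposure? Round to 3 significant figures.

0.765

CYP1A2: 0.32 × 0.46 = 0.1472
CYP2C8: 0.2 × 3.4 = 0.68
Other: 0.48 (unchanged)
CL_new/CL_old = 0.1472 + 0.68 + 0.48 = 1.3072.
Because systemic exposure varies inversely with clearance, the combined effect is 1 / 1.3072 = 0.765.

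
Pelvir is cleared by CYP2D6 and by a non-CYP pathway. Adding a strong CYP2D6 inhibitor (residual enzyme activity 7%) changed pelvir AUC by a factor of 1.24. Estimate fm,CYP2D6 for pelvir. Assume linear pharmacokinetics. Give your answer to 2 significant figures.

Let x = fm,CYP2D6. Because AUC ∝ 1/CL, relative clearance fell to 1/1.24 = 0.8065.
Setting x·0.07 + (1 − x) = 0.8065 and solving: x = (0.8065 − 1)/(0.07 − 1) = 0.21.

0.21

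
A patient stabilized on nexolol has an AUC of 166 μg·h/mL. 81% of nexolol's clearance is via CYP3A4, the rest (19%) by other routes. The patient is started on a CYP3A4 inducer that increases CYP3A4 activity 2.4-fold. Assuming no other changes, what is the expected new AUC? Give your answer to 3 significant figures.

77.8 μg·h/mL

CYP3A4: 0.81 × 2.4 = 1.944
Other: 0.19 (unchanged)
CL_new/CL_old = 1.944 + 0.19 = 2.134.
AUC ∝ 1/CL, so new value = 166 / 2.134 = 77.8 μg·h/mL.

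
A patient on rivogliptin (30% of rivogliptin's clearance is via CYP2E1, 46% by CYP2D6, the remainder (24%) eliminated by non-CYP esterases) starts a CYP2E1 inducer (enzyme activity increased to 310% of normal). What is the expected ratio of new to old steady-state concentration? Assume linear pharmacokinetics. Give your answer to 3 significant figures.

The CYP2E1 pathway (30% of clearance) is boosted to 3.1× activity: 0.3 × 3.1 = 0.93.
CYP2D6 (46%) and the residual 24% are unaffected.
Relative clearance = 0.93 + 0.46 + 0.24 = 1.63.
Since steady-state concentration ∝ 1/CL, the ratio is 1 / 1.63 = 0.613.

0.613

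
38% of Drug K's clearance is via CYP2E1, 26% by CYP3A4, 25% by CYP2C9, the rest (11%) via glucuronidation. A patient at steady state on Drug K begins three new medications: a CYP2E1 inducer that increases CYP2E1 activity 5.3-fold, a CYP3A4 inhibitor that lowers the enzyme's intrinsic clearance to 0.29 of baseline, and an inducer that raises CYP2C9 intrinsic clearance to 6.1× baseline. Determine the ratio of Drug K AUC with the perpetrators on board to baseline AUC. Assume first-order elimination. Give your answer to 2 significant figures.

CYP2E1: 0.38 × 5.3 = 2.014
CYP3A4: 0.26 × 0.29 = 0.0754
CYP2C9: 0.25 × 6.1 = 1.525
Other: 0.11 (unchanged)
Relative clearance = 2.014 + 0.0754 + 1.525 + 0.11 = 3.7244.
Because AUC varies inversely with clearance, the combined effect is 1 / 3.7244 = 0.27.

0.27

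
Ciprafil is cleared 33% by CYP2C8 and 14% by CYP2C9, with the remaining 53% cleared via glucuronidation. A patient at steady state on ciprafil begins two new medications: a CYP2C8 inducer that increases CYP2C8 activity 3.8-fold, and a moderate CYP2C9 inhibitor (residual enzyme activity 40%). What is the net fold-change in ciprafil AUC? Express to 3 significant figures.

The CYP2C8 pathway (33% of clearance) increases to 3.8× activity: 0.33 × 3.8 = 1.254.
The CYP2C9 pathway (14% of clearance) falls to 0.4× activity: 0.14 × 0.4 = 0.056.
The remaining 53% of clearance is unaffected.
Relative clearance = 1.254 + 0.056 + 0.53 = 1.84.
AUC ∝ 1/CL: fold-change = 1 / 1.84 = 0.543.

0.543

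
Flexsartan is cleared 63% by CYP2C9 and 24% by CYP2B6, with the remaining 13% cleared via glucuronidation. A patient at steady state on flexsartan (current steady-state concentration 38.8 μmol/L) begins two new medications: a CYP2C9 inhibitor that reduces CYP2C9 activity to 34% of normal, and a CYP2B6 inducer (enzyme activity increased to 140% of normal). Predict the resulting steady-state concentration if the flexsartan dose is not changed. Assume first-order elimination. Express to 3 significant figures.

57.0 μmol/L

The CYP2C9 pathway (63% of clearance) is reduced to 0.34× activity: 0.63 × 0.34 = 0.2142.
The CYP2B6 pathway (24% of clearance) rises to 1.4× activity: 0.24 × 1.4 = 0.336.
Non-CYP routes (13%) are unchanged.
Relative clearance = 0.2142 + 0.336 + 0.13 = 0.6802.
Dividing the baseline by the relative clearance: 38.8 / 0.6802 = 57.0 μmol/L.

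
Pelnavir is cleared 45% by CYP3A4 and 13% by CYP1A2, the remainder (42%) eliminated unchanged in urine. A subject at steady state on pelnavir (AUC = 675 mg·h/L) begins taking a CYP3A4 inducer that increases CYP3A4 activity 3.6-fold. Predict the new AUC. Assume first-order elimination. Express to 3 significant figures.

311 mg·h/L

The CYP3A4 pathway (45% of clearance) increases to 3.6× activity: 0.45 × 3.6 = 1.62.
CYP1A2 (13%) and the residual 42% are unaffected.
CL_new/CL_old = 1.62 + 0.13 + 0.42 = 2.17.
AUC ∝ 1/CL, so new value = 675 / 2.17 = 311 mg·h/L.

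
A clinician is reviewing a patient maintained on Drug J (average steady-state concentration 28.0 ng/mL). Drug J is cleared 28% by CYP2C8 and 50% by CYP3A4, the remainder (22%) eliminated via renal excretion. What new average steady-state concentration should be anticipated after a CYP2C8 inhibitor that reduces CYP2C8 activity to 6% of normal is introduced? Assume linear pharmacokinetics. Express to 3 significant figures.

CYP2C8: 0.28 × 0.06 = 0.0168
CYP3A4: 0.5 (unchanged)
Other: 0.22 (unchanged)
CL_new/CL_old = 0.0168 + 0.5 + 0.22 = 0.7368.
Average steady-state concentration ∝ 1/CL, so new value = 28.0 / 0.7368 = 38.0 ng/mL.

38.0 ng/mL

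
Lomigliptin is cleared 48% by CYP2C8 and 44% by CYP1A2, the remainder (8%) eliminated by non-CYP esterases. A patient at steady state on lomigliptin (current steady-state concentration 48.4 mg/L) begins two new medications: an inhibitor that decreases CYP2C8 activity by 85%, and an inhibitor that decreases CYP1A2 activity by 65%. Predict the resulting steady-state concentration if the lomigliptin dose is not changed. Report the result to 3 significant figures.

158 mg/L

The CYP2C8 pathway (48% of clearance) drops to 0.15× activity: 0.48 × 0.15 = 0.072.
The CYP1A2 pathway (44% of clearance) is reduced to 0.35× activity: 0.44 × 0.35 = 0.154.
The remaining 8% of clearance is unaffected.
New clearance relative to baseline: 0.072 + 0.154 + 0.08 = 0.306.
Steady-state concentration ∝ 1/CL: new value = 48.4 / 0.306 = 158 mg/L.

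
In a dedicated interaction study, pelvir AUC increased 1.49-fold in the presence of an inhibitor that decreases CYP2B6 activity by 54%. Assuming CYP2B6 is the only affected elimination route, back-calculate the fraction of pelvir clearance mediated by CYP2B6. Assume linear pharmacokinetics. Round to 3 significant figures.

Let x = fm,CYP2B6. Because AUC ∝ 1/CL, relative clearance fell to 1/1.49 = 0.6711.
Setting x·0.46 + (1 − x) = 0.6711 and solving: x = (0.6711 − 1)/(0.46 − 1) = 0.609.

0.609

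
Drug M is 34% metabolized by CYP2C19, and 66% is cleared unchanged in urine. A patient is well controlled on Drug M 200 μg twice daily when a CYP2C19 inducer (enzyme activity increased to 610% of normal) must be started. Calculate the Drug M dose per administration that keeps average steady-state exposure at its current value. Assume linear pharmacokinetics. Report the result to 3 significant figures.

547 μg

CYP2C19: 0.34 × 6.1 = 2.074
Other: 0.66 (unchanged)
CL_new/CL_old = 2.074 + 0.66 = 2.734.
To maintain the same steady-state level, dose must scale with clearance: new dose = 200 × 2.734 = 547 μg.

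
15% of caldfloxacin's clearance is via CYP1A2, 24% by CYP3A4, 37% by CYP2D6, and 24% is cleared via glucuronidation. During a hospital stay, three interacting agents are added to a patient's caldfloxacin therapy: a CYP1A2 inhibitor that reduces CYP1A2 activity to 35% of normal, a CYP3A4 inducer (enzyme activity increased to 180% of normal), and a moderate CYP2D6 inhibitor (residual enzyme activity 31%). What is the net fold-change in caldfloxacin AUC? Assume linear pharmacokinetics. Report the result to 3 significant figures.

1.19

The CYP1A2 pathway (15% of clearance) falls to 0.35× activity: 0.15 × 0.35 = 0.0525.
The CYP3A4 pathway (24% of clearance) rises to 1.8× activity: 0.24 × 1.8 = 0.432.
The CYP2D6 pathway (37% of clearance) falls to 0.31× activity: 0.37 × 0.31 = 0.1147.
The remaining 24% of clearance is unaffected.
New clearance relative to baseline: 0.0525 + 0.432 + 0.1147 + 0.24 = 0.8392.
Because AUC varies inversely with clearance, the combined effect is 1 / 0.8392 = 1.19.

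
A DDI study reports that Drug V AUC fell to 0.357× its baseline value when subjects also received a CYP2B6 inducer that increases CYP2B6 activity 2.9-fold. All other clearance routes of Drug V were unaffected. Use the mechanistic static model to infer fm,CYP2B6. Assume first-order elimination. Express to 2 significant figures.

CL'/CL = 1 / 0.357 = 2.801
2.9·fm + (1 − fm) = 2.801
fm = (2.801 − 1) / (2.9 − 1) = 0.95

0.95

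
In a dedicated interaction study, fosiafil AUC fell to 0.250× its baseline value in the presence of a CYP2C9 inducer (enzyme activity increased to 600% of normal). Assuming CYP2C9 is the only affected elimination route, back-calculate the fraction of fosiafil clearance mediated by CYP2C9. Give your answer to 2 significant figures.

Write x for the fraction cleared via CYP2C9. The observed AUC change means clearance rose to 1/0.250 = 4 of baseline.
Only the CYP2C9 route changed, so 4 = x·6 + (1 − x), giving x = 0.60.

0.60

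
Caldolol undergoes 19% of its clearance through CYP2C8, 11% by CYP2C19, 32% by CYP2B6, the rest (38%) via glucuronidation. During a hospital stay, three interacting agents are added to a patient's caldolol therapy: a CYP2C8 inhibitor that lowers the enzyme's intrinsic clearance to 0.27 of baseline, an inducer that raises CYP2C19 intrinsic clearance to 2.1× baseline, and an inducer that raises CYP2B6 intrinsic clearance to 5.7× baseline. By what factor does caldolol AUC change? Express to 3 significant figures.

0.402

The CYP2C8 pathway (19% of clearance) drops to 0.27× activity: 0.19 × 0.27 = 0.0513.
The CYP2C19 pathway (11% of clearance) rises to 2.1× activity: 0.11 × 2.1 = 0.231.
The CYP2B6 pathway (32% of clearance) is boosted to 5.7× activity: 0.32 × 5.7 = 1.824.
The remaining 38% of clearance is unaffected.
Relative clearance = 0.0513 + 0.231 + 1.824 + 0.38 = 2.4863.
Net AUC ratio = 1 / 2.4863 = 0.402.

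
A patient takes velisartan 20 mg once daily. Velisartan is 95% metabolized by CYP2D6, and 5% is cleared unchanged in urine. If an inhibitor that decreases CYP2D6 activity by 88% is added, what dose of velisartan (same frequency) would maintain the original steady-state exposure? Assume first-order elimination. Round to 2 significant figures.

3.3 mg

The CYP2D6 pathway (95% of clearance) falls to 0.12× activity: 0.95 × 0.12 = 0.114.
Non-CYP routes (5%) are unchanged.
Relative clearance = 0.114 + 0.05 = 0.164.
To maintain the same steady-state level, dose must scale with clearance: new dose = 20 × 0.164 = 3.3 mg.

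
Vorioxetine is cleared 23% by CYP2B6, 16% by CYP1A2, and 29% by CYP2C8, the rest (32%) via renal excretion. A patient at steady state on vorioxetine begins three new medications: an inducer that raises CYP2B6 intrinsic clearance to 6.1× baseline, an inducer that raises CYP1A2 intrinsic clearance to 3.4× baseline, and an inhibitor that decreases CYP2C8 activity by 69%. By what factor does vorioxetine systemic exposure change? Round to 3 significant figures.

0.424

CYP2B6: 0.23 × 6.1 = 1.403
CYP1A2: 0.16 × 3.4 = 0.544
CYP2C8: 0.29 × 0.31 = 0.0899
Other: 0.32 (unchanged)
New clearance relative to baseline: 1.403 + 0.544 + 0.0899 + 0.32 = 2.3569.
Because systemic exposure varies inversely with clearance, the combined effect is 1 / 2.3569 = 0.424.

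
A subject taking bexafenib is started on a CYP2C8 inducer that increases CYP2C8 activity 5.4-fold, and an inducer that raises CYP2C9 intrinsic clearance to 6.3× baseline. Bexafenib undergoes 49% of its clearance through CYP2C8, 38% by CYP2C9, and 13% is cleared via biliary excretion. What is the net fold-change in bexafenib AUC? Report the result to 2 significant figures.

0.19

The CYP2C8 pathway (49% of clearance) increases to 5.4× activity: 0.49 × 5.4 = 2.646.
The CYP2C9 pathway (38% of clearance) increases to 6.3× activity: 0.38 × 6.3 = 2.394.
The remaining 13% of clearance is unaffected.
CL_new/CL_old = 2.646 + 2.394 + 0.13 = 5.17.
Net AUC ratio = 1 / 5.17 = 0.19.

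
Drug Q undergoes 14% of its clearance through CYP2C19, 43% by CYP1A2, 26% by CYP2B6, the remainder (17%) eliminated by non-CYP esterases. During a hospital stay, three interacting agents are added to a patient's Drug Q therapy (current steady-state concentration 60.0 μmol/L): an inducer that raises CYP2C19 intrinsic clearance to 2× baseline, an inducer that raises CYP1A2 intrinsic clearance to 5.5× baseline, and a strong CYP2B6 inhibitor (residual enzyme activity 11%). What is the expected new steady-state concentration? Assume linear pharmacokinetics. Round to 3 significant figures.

The CYP2C19 pathway (14% of clearance) rises to 2× activity: 0.14 × 2 = 0.28.
The CYP1A2 pathway (43% of clearance) is boosted to 5.5× activity: 0.43 × 5.5 = 2.365.
The CYP2B6 pathway (26% of clearance) drops to 0.11× activity: 0.26 × 0.11 = 0.0286.
The remaining 17% of clearance is unaffected.
CL_new/CL_old = 0.28 + 2.365 + 0.0286 + 0.17 = 2.8436.
Steady-state concentration ∝ 1/CL: new value = 60.0 / 2.8436 = 21.1 μmol/L.

21.1 μmol/L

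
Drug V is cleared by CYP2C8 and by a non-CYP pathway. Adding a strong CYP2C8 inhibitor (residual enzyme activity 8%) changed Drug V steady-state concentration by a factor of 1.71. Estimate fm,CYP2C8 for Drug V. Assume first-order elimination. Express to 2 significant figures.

0.45

CL'/CL = 1 / 1.71 = 0.5848
0.08·fm + (1 − fm) = 0.5848
fm = (0.5848 − 1) / (0.08 − 1) = 0.45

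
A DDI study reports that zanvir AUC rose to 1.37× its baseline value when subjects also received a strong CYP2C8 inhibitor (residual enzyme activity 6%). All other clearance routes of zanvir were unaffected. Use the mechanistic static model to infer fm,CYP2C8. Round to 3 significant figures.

0.287

Write x for the fraction cleared via CYP2C8. The observed AUC change means clearance fell to 1/1.37 = 0.7299 of baseline.
Setting x·0.06 + (1 − x) = 0.7299 and solving: x = (0.7299 − 1)/(0.06 − 1) = 0.287.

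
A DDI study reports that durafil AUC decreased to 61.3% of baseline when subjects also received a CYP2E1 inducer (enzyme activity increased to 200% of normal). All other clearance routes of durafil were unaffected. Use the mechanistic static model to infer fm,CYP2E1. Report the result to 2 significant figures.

0.63

Write x for the fraction cleared via CYP2E1. The observed AUC change means clearance rose to 1/0.613 = 1.631 of baseline.
Only the CYP2E1 route changed, so 1.631 = x·2 + (1 − x), giving x = 0.63.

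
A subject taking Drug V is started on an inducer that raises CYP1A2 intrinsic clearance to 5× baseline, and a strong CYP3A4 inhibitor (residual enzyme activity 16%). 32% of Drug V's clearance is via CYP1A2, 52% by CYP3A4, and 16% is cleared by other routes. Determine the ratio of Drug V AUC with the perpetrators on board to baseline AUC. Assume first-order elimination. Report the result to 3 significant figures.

CYP1A2: 0.32 × 5 = 1.6
CYP3A4: 0.52 × 0.16 = 0.0832
Other: 0.16 (unchanged)
Relative clearance = 1.6 + 0.0832 + 0.16 = 1.8432.
Because AUC varies inversely with clearance, the combined effect is 1 / 1.8432 = 0.543.

0.543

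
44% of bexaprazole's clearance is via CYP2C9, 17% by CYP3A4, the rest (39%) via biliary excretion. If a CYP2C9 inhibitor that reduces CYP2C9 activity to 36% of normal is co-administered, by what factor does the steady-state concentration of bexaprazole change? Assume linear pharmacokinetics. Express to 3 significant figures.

The CYP2C9 pathway (44% of clearance) drops to 0.36× activity: 0.44 × 0.36 = 0.1584.
CYP3A4 (17%) and the residual 39% are unaffected.
CL_new/CL_old = 0.1584 + 0.17 + 0.39 = 0.7184.
Since steady-state concentration ∝ 1/CL, the ratio is 1 / 0.7184 = 1.39.

1.39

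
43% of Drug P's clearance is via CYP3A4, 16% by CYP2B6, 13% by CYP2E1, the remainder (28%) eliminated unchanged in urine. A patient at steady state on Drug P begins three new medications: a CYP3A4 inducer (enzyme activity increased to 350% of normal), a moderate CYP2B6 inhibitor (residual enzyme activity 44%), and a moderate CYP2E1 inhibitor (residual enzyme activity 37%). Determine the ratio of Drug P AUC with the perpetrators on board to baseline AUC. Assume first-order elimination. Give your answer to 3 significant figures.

0.525

The CYP3A4 pathway (43% of clearance) rises to 3.5× activity: 0.43 × 3.5 = 1.505.
The CYP2B6 pathway (16% of clearance) drops to 0.44× activity: 0.16 × 0.44 = 0.0704.
The CYP2E1 pathway (13% of clearance) drops to 0.37× activity: 0.13 × 0.37 = 0.0481.
The remaining 28% of clearance is unaffected.
Relative clearance = 1.505 + 0.0704 + 0.0481 + 0.28 = 1.9035.
AUC ∝ 1/CL: fold-change = 1 / 1.9035 = 0.525.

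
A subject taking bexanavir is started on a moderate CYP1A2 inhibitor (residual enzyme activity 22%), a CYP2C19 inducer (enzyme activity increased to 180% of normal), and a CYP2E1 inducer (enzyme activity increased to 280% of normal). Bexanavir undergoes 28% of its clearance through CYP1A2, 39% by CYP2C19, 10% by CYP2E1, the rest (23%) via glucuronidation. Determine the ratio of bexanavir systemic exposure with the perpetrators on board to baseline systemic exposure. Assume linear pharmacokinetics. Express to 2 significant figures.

0.79

CYP1A2: 0.28 × 0.22 = 0.0616
CYP2C19: 0.39 × 1.8 = 0.702
CYP2E1: 0.1 × 2.8 = 0.28
Other: 0.23 (unchanged)
CL_new/CL_old = 0.0616 + 0.702 + 0.28 + 0.23 = 1.2736.
Systemic exposure ∝ 1/CL: fold-change = 1 / 1.2736 = 0.79.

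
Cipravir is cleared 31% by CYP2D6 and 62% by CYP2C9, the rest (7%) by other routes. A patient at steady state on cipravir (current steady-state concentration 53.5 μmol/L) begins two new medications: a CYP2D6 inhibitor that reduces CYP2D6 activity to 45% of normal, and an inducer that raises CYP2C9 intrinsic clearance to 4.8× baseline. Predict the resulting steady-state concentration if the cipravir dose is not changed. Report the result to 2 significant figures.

17 μmol/L

The CYP2D6 pathway (31% of clearance) falls to 0.45× activity: 0.31 × 0.45 = 0.1395.
The CYP2C9 pathway (62% of clearance) increases to 4.8× activity: 0.62 × 4.8 = 2.976.
Non-CYP routes (7%) are unchanged.
Relative clearance = 0.1395 + 2.976 + 0.07 = 3.1855.
New steady-state concentration = 53.5 / 3.1855 = 17 μmol/L (concentration scales inversely with clearance).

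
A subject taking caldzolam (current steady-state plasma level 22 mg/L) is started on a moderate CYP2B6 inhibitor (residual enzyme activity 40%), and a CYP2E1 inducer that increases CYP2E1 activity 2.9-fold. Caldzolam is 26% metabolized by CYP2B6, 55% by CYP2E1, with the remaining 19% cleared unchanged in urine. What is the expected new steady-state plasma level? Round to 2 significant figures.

12 mg/L

The CYP2B6 pathway (26% of clearance) drops to 0.4× activity: 0.26 × 0.4 = 0.104.
The CYP2E1 pathway (55% of clearance) increases to 2.9× activity: 0.55 × 2.9 = 1.595.
The remaining 19% of clearance is unaffected.
New clearance relative to baseline: 0.104 + 1.595 + 0.19 = 1.889.
Dividing the baseline by the relative clearance: 22 / 1.889 = 12 mg/L.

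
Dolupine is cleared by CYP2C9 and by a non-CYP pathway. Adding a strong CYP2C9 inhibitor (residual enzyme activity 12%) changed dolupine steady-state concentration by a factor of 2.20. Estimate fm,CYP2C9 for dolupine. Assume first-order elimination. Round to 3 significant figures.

Let x = fm,CYP2C9. Because steady-state concentration ∝ 1/CL, relative clearance fell to 1/2.20 = 0.4545.
Setting x·0.12 + (1 − x) = 0.4545 and solving: x = (0.4545 − 1)/(0.12 − 1) = 0.620.

0.620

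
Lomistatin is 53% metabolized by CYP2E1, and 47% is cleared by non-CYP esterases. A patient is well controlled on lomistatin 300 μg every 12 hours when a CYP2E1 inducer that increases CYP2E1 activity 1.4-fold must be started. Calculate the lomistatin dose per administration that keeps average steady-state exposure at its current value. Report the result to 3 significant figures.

364 μg

The CYP2E1 pathway (53% of clearance) rises to 1.4× activity: 0.53 × 1.4 = 0.742.
Non-CYP routes (47%) are unchanged.
Relative clearance = 0.742 + 0.47 = 1.212.
To maintain the same steady-state level, dose must scale with clearance: new dose = 300 × 1.212 = 364 μg.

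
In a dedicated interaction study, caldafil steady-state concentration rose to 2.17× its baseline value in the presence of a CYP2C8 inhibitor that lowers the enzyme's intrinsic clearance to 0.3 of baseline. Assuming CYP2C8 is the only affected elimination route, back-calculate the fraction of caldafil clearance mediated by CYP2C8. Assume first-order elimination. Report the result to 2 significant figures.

0.77

CL'/CL = 1 / 2.17 = 0.4608
0.3·fm + (1 − fm) = 0.4608
fm = (0.4608 − 1) / (0.3 − 1) = 0.77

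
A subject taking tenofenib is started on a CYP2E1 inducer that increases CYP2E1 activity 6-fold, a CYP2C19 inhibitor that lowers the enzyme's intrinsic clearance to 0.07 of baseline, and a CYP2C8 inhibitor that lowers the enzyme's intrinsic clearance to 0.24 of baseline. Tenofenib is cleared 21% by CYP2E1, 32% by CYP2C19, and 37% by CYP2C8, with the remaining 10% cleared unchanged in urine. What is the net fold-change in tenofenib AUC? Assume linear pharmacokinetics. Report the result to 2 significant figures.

The CYP2E1 pathway (21% of clearance) increases to 6× activity: 0.21 × 6 = 1.26.
The CYP2C19 pathway (32% of clearance) is reduced to 0.07× activity: 0.32 × 0.07 = 0.0224.
The CYP2C8 pathway (37% of clearance) falls to 0.24× activity: 0.37 × 0.24 = 0.0888.
The remaining 10% of clearance is unaffected.
CL_new/CL_old = 1.26 + 0.0224 + 0.0888 + 0.1 = 1.4712.
Because AUC varies inversely with clearance, the combined effect is 1 / 1.4712 = 0.68.

0.68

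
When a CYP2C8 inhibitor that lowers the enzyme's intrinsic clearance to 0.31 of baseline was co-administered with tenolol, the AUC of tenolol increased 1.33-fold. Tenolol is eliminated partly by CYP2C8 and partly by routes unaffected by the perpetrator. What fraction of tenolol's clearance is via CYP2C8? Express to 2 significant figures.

CL'/CL = 1 / 1.33 = 0.7519
0.31·fm + (1 − fm) = 0.7519
fm = (0.7519 − 1) / (0.31 − 1) = 0.36

0.36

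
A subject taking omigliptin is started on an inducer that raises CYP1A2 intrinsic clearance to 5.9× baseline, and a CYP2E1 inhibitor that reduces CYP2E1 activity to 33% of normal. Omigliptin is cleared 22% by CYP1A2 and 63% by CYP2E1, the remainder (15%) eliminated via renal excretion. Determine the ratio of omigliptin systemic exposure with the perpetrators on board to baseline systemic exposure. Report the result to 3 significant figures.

0.604

CYP1A2: 0.22 × 5.9 = 1.298
CYP2E1: 0.63 × 0.33 = 0.2079
Other: 0.15 (unchanged)
New clearance relative to baseline: 1.298 + 0.2079 + 0.15 = 1.6559.
Systemic exposure ∝ 1/CL: fold-change = 1 / 1.6559 = 0.604.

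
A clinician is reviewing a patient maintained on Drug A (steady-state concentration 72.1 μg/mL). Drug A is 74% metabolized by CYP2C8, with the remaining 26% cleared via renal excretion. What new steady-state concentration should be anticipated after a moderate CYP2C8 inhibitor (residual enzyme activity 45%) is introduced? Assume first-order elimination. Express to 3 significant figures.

122 μg/mL

The CYP2C8 pathway (74% of clearance) falls to 0.45× activity: 0.74 × 0.45 = 0.333.
Non-CYP routes (26%) are unchanged.
CL_new/CL_old = 0.333 + 0.26 = 0.593.
With dosing unchanged, steady-state concentration scales as 1/CL: 72.1 / 0.593 = 122 μg/mL.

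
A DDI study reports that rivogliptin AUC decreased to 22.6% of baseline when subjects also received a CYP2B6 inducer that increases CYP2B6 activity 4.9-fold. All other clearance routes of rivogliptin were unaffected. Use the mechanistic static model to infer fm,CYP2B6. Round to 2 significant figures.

Call the CYP2B6 fraction fm. After the interaction, CL_new/CL_old = fm × 4.9 + (1 − fm).
AUC ratio = 1 / (new CL fraction), so new CL fraction = 1 / 0.226 = 4.425.
fm × 4.9 + 1 − fm = 4.425  ⇒  fm × (4.9 − 1) = 3.425  ⇒  fm = 0.88.

0.88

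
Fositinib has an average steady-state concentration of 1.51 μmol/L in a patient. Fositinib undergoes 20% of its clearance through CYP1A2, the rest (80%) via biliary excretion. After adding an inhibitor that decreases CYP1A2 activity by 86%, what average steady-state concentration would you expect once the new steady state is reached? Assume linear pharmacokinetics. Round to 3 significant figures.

1.82 μmol/L

The CYP1A2 pathway (20% of clearance) is reduced to 0.14× activity: 0.2 × 0.14 = 0.028.
Non-CYP routes (80%) are unchanged.
Relative clearance = 0.028 + 0.8 = 0.828.
New average steady-state concentration = baseline ÷ relative clearance = 1.51 / 0.828 = 1.82 μmol/L.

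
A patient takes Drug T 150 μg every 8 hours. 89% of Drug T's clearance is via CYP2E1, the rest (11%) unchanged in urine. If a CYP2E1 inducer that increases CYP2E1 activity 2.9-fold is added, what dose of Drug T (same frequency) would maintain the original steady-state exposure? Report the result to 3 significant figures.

404 μg

The CYP2E1 pathway (89% of clearance) rises to 2.9× activity: 0.89 × 2.9 = 2.581.
The remaining 11% of clearance is unaffected.
New clearance relative to baseline: 2.581 + 0.11 = 2.691.
Exposure is unchanged when dose changes in proportion to clearance. New dose = 150 μg × 2.691 = 404 μg.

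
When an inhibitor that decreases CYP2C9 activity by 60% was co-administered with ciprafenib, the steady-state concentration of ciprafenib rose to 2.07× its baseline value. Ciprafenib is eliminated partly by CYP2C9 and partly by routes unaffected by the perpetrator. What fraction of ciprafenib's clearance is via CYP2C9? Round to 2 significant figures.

Let fm be the CYP2C9 fraction. New clearance relative to baseline = fm × 0.4 + (1 − fm).
Steady-state concentration ratio = 1 / (new CL fraction), so new CL fraction = 1 / 2.07 = 0.4831.
fm × 0.4 + 1 − fm = 0.4831  ⇒  fm × (0.4 − 1) = −0.5169  ⇒  fm = 0.86.

0.86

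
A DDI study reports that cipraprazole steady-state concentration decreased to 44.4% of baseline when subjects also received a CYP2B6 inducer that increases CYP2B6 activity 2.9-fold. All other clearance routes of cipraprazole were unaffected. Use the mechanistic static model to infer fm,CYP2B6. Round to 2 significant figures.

Let x = fm,CYP2B6. Because steady-state concentration ∝ 1/CL, relative clearance rose to 1/0.444 = 2.252.
Setting x·2.9 + (1 − x) = 2.252 and solving: x = (2.252 − 1)/(2.9 − 1) = 0.66.

0.66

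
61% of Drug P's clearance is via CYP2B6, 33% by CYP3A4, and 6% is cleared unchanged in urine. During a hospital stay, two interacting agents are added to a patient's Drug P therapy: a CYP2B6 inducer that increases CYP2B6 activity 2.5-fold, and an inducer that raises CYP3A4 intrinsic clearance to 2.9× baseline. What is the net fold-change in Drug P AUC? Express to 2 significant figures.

0.39

The CYP2B6 pathway (61% of clearance) rises to 2.5× activity: 0.61 × 2.5 = 1.525.
The CYP3A4 pathway (33% of clearance) rises to 2.9× activity: 0.33 × 2.9 = 0.957.
The remaining 6% of clearance is unaffected.
Relative clearance = 1.525 + 0.957 + 0.06 = 2.542.
Because AUC varies inversely with clearance, the combined effect is 1 / 2.542 = 0.39.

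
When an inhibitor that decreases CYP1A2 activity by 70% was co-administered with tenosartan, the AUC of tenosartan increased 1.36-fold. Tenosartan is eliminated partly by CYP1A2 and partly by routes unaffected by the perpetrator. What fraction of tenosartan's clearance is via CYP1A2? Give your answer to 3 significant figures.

Call the CYP1A2 fraction fm. After the interaction, CL_new/CL_old = fm × 0.3 + (1 − fm).
AUC ratio = 1 / (new CL fraction), so new CL fraction = 1 / 1.36 = 0.7353.
fm × 0.3 + 1 − fm = 0.7353  ⇒  fm × (0.3 − 1) = −0.2647  ⇒  fm = 0.378.

0.378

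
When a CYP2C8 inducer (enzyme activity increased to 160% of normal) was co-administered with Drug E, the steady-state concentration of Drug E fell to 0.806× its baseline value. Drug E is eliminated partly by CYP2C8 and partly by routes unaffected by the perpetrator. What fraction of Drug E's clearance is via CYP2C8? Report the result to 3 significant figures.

CL'/CL = 1 / 0.806 = 1.241
1.6·fm + (1 − fm) = 1.241
fm = (1.241 − 1) / (1.6 − 1) = 0.401

0.401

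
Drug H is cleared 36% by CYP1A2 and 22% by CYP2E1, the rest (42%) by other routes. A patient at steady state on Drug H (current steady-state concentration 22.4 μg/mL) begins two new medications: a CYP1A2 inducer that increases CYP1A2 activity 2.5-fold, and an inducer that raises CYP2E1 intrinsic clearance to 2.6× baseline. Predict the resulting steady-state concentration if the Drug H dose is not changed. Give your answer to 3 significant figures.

11.8 μg/mL

CYP1A2: 0.36 × 2.5 = 0.9
CYP2E1: 0.22 × 2.6 = 0.572
Other: 0.42 (unchanged)
Relative clearance = 0.9 + 0.572 + 0.42 = 1.892.
Dividing the baseline by the relative clearance: 22.4 / 1.892 = 11.8 μg/mL.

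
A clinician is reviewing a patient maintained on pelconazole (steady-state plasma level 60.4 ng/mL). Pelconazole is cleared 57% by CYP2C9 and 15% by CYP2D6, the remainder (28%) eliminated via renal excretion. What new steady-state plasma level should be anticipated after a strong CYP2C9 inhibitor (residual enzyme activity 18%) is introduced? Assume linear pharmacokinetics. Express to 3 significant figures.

113 ng/mL

The CYP2C9 pathway (57% of clearance) falls to 0.18× activity: 0.57 × 0.18 = 0.1026.
CYP2D6 (15%) and the residual 28% are unaffected.
Relative clearance = 0.1026 + 0.15 + 0.28 = 0.5326.
With dosing unchanged, steady-state plasma level scales as 1/CL: 60.4 / 0.5326 = 113 ng/mL.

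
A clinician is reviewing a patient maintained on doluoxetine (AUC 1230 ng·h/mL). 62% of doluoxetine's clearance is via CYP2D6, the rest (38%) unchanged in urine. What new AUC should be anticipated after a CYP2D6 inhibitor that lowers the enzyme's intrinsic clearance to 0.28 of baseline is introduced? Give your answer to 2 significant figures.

The CYP2D6 pathway (62% of clearance) falls to 0.28× activity: 0.62 × 0.28 = 0.1736.
Non-CYP routes (38%) are unchanged.
Relative clearance = 0.1736 + 0.38 = 0.5536.
With dosing unchanged, AUC scales as 1/CL: 1230 / 0.5536 = 2.2 × 10³ ng·h/mL.

2.2 × 10³ ng·h/mL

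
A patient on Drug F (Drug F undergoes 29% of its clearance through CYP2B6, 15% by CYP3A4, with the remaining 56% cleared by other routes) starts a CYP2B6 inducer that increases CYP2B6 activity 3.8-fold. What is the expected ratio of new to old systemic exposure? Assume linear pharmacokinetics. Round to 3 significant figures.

The CYP2B6 pathway (29% of clearance) rises to 3.8× activity: 0.29 × 3.8 = 1.102.
CYP3A4 (15%) and the residual 56% are unaffected.
CL_new/CL_old = 1.102 + 0.15 + 0.56 = 1.812.
Systemic exposure ratio = CL_old/CL_new = 1 / 1.812 = 0.552.

0.552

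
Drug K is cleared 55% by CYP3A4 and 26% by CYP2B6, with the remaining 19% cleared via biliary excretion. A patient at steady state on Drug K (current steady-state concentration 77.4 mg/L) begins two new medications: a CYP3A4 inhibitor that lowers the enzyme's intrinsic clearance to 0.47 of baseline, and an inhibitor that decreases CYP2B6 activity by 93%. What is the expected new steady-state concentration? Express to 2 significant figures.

1.7 × 10² mg/L

The CYP3A4 pathway (55% of clearance) is reduced to 0.47× activity: 0.55 × 0.47 = 0.2585.
The CYP2B6 pathway (26% of clearance) is reduced to 0.07× activity: 0.26 × 0.07 = 0.0182.
Non-CYP routes (19%) are unchanged.
New clearance relative to baseline: 0.2585 + 0.0182 + 0.19 = 0.4667.
Steady-state concentration ∝ 1/CL: new value = 77.4 / 0.4667 = 1.7 × 10² mg/L.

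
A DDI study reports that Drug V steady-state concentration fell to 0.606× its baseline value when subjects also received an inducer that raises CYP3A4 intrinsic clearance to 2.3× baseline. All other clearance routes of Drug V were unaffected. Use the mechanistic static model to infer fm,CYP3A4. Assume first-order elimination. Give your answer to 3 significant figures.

0.500

Let fm be the CYP3A4 fraction. New clearance relative to baseline = fm × 2.3 + (1 − fm).
Steady-state concentration ratio = 1 / (new CL fraction), so new CL fraction = 1 / 0.606 = 1.65.
fm × 2.3 + 1 − fm = 1.65  ⇒  fm × (2.3 − 1) = 0.6502  ⇒  fm = 0.500.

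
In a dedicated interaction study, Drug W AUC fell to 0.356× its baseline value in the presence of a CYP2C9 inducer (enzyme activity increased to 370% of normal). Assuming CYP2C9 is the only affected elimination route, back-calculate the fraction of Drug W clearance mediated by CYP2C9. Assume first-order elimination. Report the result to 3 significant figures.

Call the CYP2C9 fraction fm. After the interaction, CL_new/CL_old = fm × 3.7 + (1 − fm).
AUC ratio = 1 / (new CL fraction), so new CL fraction = 1 / 0.356 = 2.809.
fm × 3.7 + 1 − fm = 2.809  ⇒  fm × (3.7 − 1) = 1.809  ⇒  fm = 0.670.

0.670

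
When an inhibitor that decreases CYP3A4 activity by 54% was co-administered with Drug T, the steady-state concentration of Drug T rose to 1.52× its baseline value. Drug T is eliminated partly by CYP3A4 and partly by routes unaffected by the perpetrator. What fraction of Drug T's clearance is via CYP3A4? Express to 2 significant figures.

Let fm be the CYP3A4 fraction. New clearance relative to baseline = fm × 0.46 + (1 − fm).
Steady-state concentration ratio = 1 / (new CL fraction), so new CL fraction = 1 / 1.52 = 0.6579.
fm × 0.46 + 1 − fm = 0.6579  ⇒  fm × (0.46 − 1) = −0.3421  ⇒  fm = 0.63.

0.63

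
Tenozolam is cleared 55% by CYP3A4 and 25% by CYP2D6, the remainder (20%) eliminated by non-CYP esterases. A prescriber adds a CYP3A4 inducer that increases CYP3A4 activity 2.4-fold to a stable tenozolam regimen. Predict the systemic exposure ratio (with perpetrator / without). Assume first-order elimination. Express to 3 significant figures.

CYP3A4: 0.55 × 2.4 = 1.32
CYP2D6: 0.25 (unchanged)
Other: 0.2 (unchanged)
CL_new/CL_old = 1.32 + 0.25 + 0.2 = 1.77.
Systemic exposure is inversely proportional to clearance, so the fold-change is 1 / 1.77 = 0.565.

0.565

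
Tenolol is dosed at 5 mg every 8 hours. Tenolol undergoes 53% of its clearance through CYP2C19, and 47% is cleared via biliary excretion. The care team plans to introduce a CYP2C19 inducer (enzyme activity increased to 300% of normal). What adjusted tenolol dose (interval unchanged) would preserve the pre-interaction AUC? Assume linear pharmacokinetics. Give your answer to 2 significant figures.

10 mg

The CYP2C19 pathway (53% of clearance) increases to 3× activity: 0.53 × 3 = 1.59.
Non-CYP routes (47%) are unchanged.
CL_new/CL_old = 1.59 + 0.47 = 2.06.
Css,avg = (dose rate)/CL, so holding Css fixed requires dose ∝ CL: 5 × 2.06 = 10 mg.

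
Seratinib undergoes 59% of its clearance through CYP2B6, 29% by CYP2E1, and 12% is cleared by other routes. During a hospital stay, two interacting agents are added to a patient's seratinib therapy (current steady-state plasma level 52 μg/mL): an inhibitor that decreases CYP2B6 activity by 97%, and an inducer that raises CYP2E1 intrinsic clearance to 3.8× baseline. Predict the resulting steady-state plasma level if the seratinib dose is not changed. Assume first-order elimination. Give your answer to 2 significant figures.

CYP2B6: 0.59 × 0.03 = 0.0177
CYP2E1: 0.29 × 3.8 = 1.102
Other: 0.12 (unchanged)
New clearance relative to baseline: 0.0177 + 1.102 + 0.12 = 1.2397.
Steady-state plasma level ∝ 1/CL: new value = 52 / 1.2397 = 42 μg/mL.

42 μg/mL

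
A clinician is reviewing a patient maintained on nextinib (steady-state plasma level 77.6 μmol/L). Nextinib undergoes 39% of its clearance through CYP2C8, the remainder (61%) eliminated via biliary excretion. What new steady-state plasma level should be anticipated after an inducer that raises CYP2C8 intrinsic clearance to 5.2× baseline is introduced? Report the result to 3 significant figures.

29.4 μmol/L

CYP2C8: 0.39 × 5.2 = 2.028
Other: 0.61 (unchanged)
Relative clearance = 2.028 + 0.61 = 2.638.
Steady-state plasma level ∝ 1/CL, so new value = 77.6 / 2.638 = 29.4 μmol/L.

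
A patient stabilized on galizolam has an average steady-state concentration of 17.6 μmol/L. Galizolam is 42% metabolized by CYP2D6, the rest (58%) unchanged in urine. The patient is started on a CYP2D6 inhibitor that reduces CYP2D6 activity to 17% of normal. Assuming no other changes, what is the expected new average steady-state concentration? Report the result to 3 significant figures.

The CYP2D6 pathway (42% of clearance) drops to 0.17× activity: 0.42 × 0.17 = 0.0714.
Non-CYP routes (58%) are unchanged.
Relative clearance = 0.0714 + 0.58 = 0.6514.
Average steady-state concentration ∝ 1/CL, so new value = 17.6 / 0.6514 = 27.0 μmol/L.

27.0 μmol/L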